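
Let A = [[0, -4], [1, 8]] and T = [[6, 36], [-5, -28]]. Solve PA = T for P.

P = [[3, 6], [-3, -5]]

A is on the right of P, so right-multiply by A⁻¹: P = TA⁻¹.
det A = 4, so A⁻¹ = [[2, 1], [-1/4, 0]].
P = TA⁻¹ = [[6, 36], [-5, -28]] · [[2, 1], [-1/4, 0]] = [[3, 6], [-3, -5]].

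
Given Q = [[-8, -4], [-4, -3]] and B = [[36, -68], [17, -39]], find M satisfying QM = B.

M = [[-5, 6], [1, 5]]

Left-multiplying both sides by Q⁻¹ gives M = Q⁻¹B.
Q has determinant 8; Q⁻¹ = [[-3/8, 1/2], [1/2, -1]].
M = Q⁻¹B = [[-3/8, 1/2], [1/2, -1]] · [[36, -68], [17, -39]] = [[-5, 6], [1, 5]].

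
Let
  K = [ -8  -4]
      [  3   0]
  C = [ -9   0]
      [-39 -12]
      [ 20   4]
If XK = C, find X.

Since K sits to the right of X, X = CK⁻¹.
K has determinant 12; K⁻¹ = [[0, 1/3], [-1/4, -2/3]].
X = CK⁻¹ = [[-9, 0], [-39, -12], [20, 4]] · [[0, 1/3], [-1/4, -2/3]] = [[0, -3], [3, -5], [-1, 4]].

X = [[0, -3], [3, -5], [-1, 4]]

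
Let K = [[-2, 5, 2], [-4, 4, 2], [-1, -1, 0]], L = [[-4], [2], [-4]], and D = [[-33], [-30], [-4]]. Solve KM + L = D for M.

KM = D − L = [[-29], [-32], [0]].
Left-multiplying both sides by K⁻¹ gives M = K⁻¹(D − L).
K has determinant 2; K⁻¹ = [[1, -1, 1], [-1, 1, -2], [4, -7/2, 6]].
M = K⁻¹(D − L) = [[3], [-3], [-4]].

M = [[3], [-3], [-4]]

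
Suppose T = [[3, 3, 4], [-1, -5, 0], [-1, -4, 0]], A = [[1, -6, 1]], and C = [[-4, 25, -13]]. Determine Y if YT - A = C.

YT = C + A = [[-3, 19, -12]].
T is on the right of Y, so right-multiply by T⁻¹: Y = (C + A)T⁻¹.
det T = -4; the adjugate gives T⁻¹ = [[0, 4, -5], [0, -1, 1], [1/4, -9/4, 3]].
Y = (C + A)T⁻¹ = [[-3, -4, -2]].

Y = [[-3, -4, -2]]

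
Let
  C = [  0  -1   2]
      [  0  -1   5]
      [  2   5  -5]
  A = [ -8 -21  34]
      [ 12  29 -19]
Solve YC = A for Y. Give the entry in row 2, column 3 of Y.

Since C sits to the right of Y, Y = AC⁻¹.
det C = -6, so C⁻¹ = [[10/3, -5/6, 1/2], [-5/3, 2/3, 0], [-1/3, 1/3, 0]].
Y = AC⁻¹ = [[-8, -21, 34], [12, 29, -19]] · [[10/3, -5/6, 1/2], [-5/3, 2/3, 0], [-1/3, 1/3, 0]] = [[-3, 4, -4], [-2, 3, 6]].

6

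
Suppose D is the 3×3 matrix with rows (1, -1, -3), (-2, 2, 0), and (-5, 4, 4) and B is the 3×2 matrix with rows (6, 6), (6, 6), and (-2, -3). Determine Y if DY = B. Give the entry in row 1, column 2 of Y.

3

D is on the left of Y, so left-multiply by D⁻¹: Y = D⁻¹B.
det D = -6; the adjugate gives D⁻¹ = [[-4/3, 4/3, -1], [-4/3, 11/6, -1], [-1/3, -1/6, 0]].
Y = D⁻¹B = [[-4/3, 4/3, -1], [-4/3, 11/6, -1], [-1/3, -1/6, 0]] · [[6, 6], [6, 6], [-2, -3]] = [[2, 3], [5, 6], [-3, -3]].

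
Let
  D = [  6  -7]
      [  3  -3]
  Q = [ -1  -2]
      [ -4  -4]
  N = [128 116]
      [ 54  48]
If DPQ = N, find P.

P = D⁻¹NQ⁻¹ (apply D⁻¹ on the left and Q⁻¹ on the right).
D has determinant 3; D⁻¹ = [[-1, 7/3], [-1, 2]].
Q has determinant -4; Q⁻¹ = [[1, -1/2], [-1, 1/4]].
D⁻¹N = [[-2, -4], [-20, -20]].
P = (D⁻¹N)Q⁻¹ = [[2, 0], [0, 5]].

P = [[2, 0], [0, 5]]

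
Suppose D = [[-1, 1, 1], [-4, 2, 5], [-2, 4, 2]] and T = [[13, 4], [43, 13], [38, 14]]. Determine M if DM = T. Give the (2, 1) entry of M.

6

D is on the left of M, so left-multiply by D⁻¹: M = D⁻¹T.
D has determinant 2; D⁻¹ = [[-8, 1, 3/2], [-1, 0, 1/2], [-6, 1, 1]].
M = D⁻¹T = [[-8, 1, 3/2], [-1, 0, 1/2], [-6, 1, 1]] · [[13, 4], [43, 13], [38, 14]] = [[-4, 2], [6, 3], [3, 3]].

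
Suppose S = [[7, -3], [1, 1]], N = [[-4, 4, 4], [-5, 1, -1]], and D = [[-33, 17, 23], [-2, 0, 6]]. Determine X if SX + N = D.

X = [[-2, 1, 4], [5, -2, 3]]

SX = D − N = [[-29, 13, 19], [3, -1, 7]].
Left-multiplying both sides by S⁻¹ gives X = S⁻¹(D − N).
det S = 10, so S⁻¹ = [[1/10, 3/10], [-1/10, 7/10]].
X = S⁻¹(D − N) = [[-2, 1, 4], [5, -2, 3]].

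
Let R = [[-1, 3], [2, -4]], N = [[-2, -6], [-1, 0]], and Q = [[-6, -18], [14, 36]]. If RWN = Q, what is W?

W = [[-3, -3], [0, -1]]

Left-multiply by R⁻¹ and right-multiply by N⁻¹: W = R⁻¹QN⁻¹.
R has determinant -2; R⁻¹ = [[2, 3/2], [1, 1/2]].
N has determinant -6; N⁻¹ = [[0, -1], [-1/6, 1/3]].
R⁻¹Q = [[9, 18], [1, 0]].
W = (R⁻¹Q)N⁻¹ = [[-3, -3], [0, -1]].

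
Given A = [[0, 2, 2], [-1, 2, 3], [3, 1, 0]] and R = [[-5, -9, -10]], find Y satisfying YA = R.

Y = [[1, -4, -3]]

Since A sits to the right of Y, Y = RA⁻¹.
det A = 4; the adjugate gives A⁻¹ = [[-3/4, 1/2, 1/2], [9/4, -3/2, -1/2], [-7/4, 3/2, 1/2]].
Y = RA⁻¹ = [[-5, -9, -10]] · [[-3/4, 1/2, 1/2], [9/4, -3/2, -1/2], [-7/4, 3/2, 1/2]] = [[1, -4, -3]].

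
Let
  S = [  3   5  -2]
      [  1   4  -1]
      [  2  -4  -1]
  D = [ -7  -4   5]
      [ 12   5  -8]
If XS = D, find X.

X = [[0, -3, -2], [1, 3, 3]]

S is on the right of X, so right-multiply by S⁻¹: X = DS⁻¹.
det S = -5; the adjugate gives S⁻¹ = [[8/5, -13/5, -3/5], [1/5, -1/5, -1/5], [12/5, -22/5, -7/5]].
X = DS⁻¹ = [[-7, -4, 5], [12, 5, -8]] · [[8/5, -13/5, -3/5], [1/5, -1/5, -1/5], [12/5, -22/5, -7/5]] = [[0, -3, -2], [1, 3, 3]].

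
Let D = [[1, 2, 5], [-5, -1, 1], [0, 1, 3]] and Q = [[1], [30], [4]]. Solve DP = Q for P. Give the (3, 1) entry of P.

Since D multiplies P on the left, P = D⁻¹Q.
det D = 1, so D⁻¹ = [[-4, -1, 7], [15, 3, -26], [-5, -1, 9]].
P = D⁻¹Q = [[-4, -1, 7], [15, 3, -26], [-5, -1, 9]] · [[1], [30], [4]] = [[-6], [1], [1]].

1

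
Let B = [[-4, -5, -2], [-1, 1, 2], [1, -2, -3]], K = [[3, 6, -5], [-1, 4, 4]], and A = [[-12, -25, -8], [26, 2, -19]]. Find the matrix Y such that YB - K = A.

Y = [[3, -2, 1], [-4, -4, 5]]

YB = A + K = [[-9, -19, -13], [25, 6, -15]].
Since B sits to the right of Y, Y = (A + K)B⁻¹.
det B = -1; the adjugate gives B⁻¹ = [[-1, 11, 8], [1, -14, -10], [-1, 13, 9]].
Y = (A + K)B⁻¹ = [[3, -2, 1], [-4, -4, 5]].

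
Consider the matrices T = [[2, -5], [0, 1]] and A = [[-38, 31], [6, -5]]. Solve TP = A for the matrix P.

P = [[-4, 3], [6, -5]]

Left-multiplying both sides by T⁻¹ gives P = T⁻¹A.
det T = 2, so T⁻¹ = [[1/2, 5/2], [0, 1]].
P = T⁻¹A = [[1/2, 5/2], [0, 1]] · [[-38, 31], [6, -5]] = [[-4, 3], [6, -5]].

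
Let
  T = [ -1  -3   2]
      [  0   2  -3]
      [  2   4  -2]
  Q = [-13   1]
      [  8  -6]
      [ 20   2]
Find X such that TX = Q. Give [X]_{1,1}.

6

Left-multiplying both sides by T⁻¹ gives X = T⁻¹Q.
T has determinant 2; T⁻¹ = [[4, 1, 5/2], [-3, -1, -3/2], [-2, -1, -1]].
X = T⁻¹Q = [[4, 1, 5/2], [-3, -1, -3/2], [-2, -1, -1]] · [[-13, 1], [8, -6], [20, 2]] = [[6, 3], [1, 0], [-2, 2]].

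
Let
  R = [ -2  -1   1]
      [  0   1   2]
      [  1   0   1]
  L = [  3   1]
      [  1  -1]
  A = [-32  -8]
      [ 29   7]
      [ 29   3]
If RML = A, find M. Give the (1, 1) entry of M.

M = R⁻¹AL⁻¹ (apply R⁻¹ on the left and L⁻¹ on the right).
det R = -5, so R⁻¹ = [[-1/5, -1/5, 3/5], [-2/5, 3/5, -4/5], [1/5, 1/5, 2/5]].
L has determinant -4; L⁻¹ = [[1/4, 1/4], [1/4, -3/4]].
R⁻¹A = [[18, 2], [7, 5], [11, 1]].
M = (R⁻¹A)L⁻¹ = [[5, 3], [3, -2], [3, 2]].

5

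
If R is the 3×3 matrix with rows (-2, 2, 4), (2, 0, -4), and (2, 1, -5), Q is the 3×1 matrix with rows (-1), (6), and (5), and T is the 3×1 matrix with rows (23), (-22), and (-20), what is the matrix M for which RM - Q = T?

M = [[-4], [3], [2]]

RM = T + Q = [[22], [-16], [-15]].
Left-multiplying both sides by R⁻¹ gives M = R⁻¹(T + Q).
det R = 4; the adjugate gives R⁻¹ = [[1, 7/2, -2], [1/2, 1/2, 0], [1/2, 3/2, -1]].
M = R⁻¹(T + Q) = [[-4], [3], [2]].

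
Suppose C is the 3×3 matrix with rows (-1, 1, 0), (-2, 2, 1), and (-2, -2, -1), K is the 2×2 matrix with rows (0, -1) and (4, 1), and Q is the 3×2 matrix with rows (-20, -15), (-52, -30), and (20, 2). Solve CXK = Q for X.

X = [[-5, 2], [5, -3], [-3, -3]]

X = C⁻¹QK⁻¹ (apply C⁻¹ on the left and K⁻¹ on the right).
det C = -4; the adjugate gives C⁻¹ = [[0, -1/4, -1/4], [1, -1/4, -1/4], [-2, 1, 0]].
det K = 4; the adjugate gives K⁻¹ = [[1/4, 1/4], [-1, 0]].
C⁻¹Q = [[8, 7], [-12, -8], [-12, 0]].
X = (C⁻¹Q)K⁻¹ = [[-5, 2], [5, -3], [-3, -3]].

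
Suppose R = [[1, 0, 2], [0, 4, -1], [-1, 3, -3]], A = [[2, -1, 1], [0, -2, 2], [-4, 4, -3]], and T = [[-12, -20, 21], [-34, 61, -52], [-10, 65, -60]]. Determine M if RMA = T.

M = [[-2, 4, -5], [0, -2, 3], [-1, 5, 3]]

M = R⁻¹TA⁻¹ (apply R⁻¹ on the left and A⁻¹ on the right).
det R = -1; the adjugate gives R⁻¹ = [[9, -6, 8], [-1, 1, -1], [-4, 3, -4]].
A has determinant -4; A⁻¹ = [[1/2, -1/4, 0], [2, 1/2, 1], [2, 1, 1]].
R⁻¹T = [[16, -26, 21], [-12, 16, -13], [-14, 3, 0]].
M = (R⁻¹T)A⁻¹ = [[-2, 4, -5], [0, -2, 3], [-1, 5, 3]].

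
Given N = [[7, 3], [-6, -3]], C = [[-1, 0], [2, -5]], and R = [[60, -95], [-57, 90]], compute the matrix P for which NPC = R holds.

Isolating P: multiply by N⁻¹ from the left and C⁻¹ from the right, so P = N⁻¹RC⁻¹.
N has determinant -3; N⁻¹ = [[1, 1], [-2, -7/3]].
det C = 5, so C⁻¹ = [[-1, 0], [-2/5, -1/5]].
N⁻¹R = [[3, -5], [13, -20]].
P = (N⁻¹R)C⁻¹ = [[-1, 1], [-5, 4]].

P = [[-1, 1], [-5, 4]]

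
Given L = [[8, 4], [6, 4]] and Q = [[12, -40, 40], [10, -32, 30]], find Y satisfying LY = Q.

Y = [[1, -4, 5], [1, -2, 0]]

Since L multiplies Y on the left, Y = L⁻¹Q.
L has determinant 8; L⁻¹ = [[1/2, -1/2], [-3/4, 1]].
Y = L⁻¹Q = [[1/2, -1/2], [-3/4, 1]] · [[12, -40, 40], [10, -32, 30]] = [[1, -4, 5], [1, -2, 0]].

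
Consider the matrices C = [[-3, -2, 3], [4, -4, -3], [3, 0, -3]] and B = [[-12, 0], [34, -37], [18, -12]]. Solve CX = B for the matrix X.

C is on the left of X, so left-multiply by C⁻¹: X = C⁻¹B.
det C = -6; the adjugate gives C⁻¹ = [[-2, 1, -3], [-1/2, 0, -1/2], [-2, 1, -10/3]].
X = C⁻¹B = [[-2, 1, -3], [-1/2, 0, -1/2], [-2, 1, -10/3]] · [[-12, 0], [34, -37], [18, -12]] = [[4, -1], [-3, 6], [-2, 3]].

X = [[4, -1], [-3, 6], [-2, 3]]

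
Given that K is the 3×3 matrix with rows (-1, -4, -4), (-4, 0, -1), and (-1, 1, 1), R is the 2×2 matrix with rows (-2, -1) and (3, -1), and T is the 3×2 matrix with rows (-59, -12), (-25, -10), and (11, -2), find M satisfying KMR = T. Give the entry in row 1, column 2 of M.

-1

Left-multiply by K⁻¹ and right-multiply by R⁻¹: M = K⁻¹TR⁻¹.
det K = -5, so K⁻¹ = [[-1/5, 0, -4/5], [-1, 1, -3], [4/5, -1, 16/5]].
det R = 5, so R⁻¹ = [[-1/5, 1/5], [-3/5, -2/5]].
K⁻¹T = [[3, 4], [1, 8], [13, -6]].
M = (K⁻¹T)R⁻¹ = [[-3, -1], [-5, -3], [1, 5]].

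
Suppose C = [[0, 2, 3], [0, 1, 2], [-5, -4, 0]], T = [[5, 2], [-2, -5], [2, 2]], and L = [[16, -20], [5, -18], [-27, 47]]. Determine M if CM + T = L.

CM = L − T = [[11, -22], [7, -13], [-29, 45]].
Left-multiplying both sides by C⁻¹ gives M = C⁻¹(L − T).
C has determinant -5; C⁻¹ = [[-8/5, 12/5, -1/5], [2, -3, 0], [-1, 2, 0]].
M = C⁻¹(L − T) = [[5, -5], [1, -5], [3, -4]].

M = [[5, -5], [1, -5], [3, -4]]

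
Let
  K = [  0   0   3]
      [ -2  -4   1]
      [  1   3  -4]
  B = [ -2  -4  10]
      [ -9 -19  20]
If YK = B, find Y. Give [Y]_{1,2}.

1

Right-multiplying both sides by K⁻¹ gives Y = BK⁻¹.
K has determinant -6; K⁻¹ = [[-13/6, -3/2, -2], [7/6, 1/2, 1], [1/3, 0, 0]].
Y = BK⁻¹ = [[-2, -4, 10], [-9, -19, 20]] · [[-13/6, -3/2, -2], [7/6, 1/2, 1], [1/3, 0, 0]] = [[3, 1, 0], [4, 4, -1]].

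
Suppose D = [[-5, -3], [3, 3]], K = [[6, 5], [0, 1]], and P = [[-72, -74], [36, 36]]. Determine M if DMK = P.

M = D⁻¹PK⁻¹ (apply D⁻¹ on the left and K⁻¹ on the right).
det D = -6, so D⁻¹ = [[-1/2, -1/2], [1/2, 5/6]].
det K = 6, so K⁻¹ = [[1/6, -5/6], [0, 1]].
D⁻¹P = [[18, 19], [-6, -7]].
M = (D⁻¹P)K⁻¹ = [[3, 4], [-1, -2]].

M = [[3, 4], [-1, -2]]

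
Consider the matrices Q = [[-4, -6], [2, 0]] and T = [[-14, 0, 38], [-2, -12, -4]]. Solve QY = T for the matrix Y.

Y = [[-1, -6, -2], [3, 4, -5]]

Left-multiplying both sides by Q⁻¹ gives Y = Q⁻¹T.
Q has determinant 12; Q⁻¹ = [[0, 1/2], [-1/6, -1/3]].
Y = Q⁻¹T = [[0, 1/2], [-1/6, -1/3]] · [[-14, 0, 38], [-2, -12, -4]] = [[-1, -6, -2], [3, 4, -5]].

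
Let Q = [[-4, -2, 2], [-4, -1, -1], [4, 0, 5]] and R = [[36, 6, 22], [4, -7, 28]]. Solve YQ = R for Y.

Since Q sits to the right of Y, Y = RQ⁻¹.
det Q = -4; the adjugate gives Q⁻¹ = [[5/4, -5/2, -1], [-4, 7, 3], [-1, 2, 1]].
Y = RQ⁻¹ = [[36, 6, 22], [4, -7, 28]] · [[5/4, -5/2, -1], [-4, 7, 3], [-1, 2, 1]] = [[-1, -4, 4], [5, -3, 3]].

Y = [[-1, -4, 4], [5, -3, 3]]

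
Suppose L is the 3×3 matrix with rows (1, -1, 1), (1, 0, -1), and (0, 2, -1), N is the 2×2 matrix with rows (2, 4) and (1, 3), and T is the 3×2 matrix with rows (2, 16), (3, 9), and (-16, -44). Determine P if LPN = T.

P = [[-4, 5], [-3, -5], [-4, 2]]

Left-multiply by L⁻¹ and right-multiply by N⁻¹: P = L⁻¹TN⁻¹.
L has determinant 3; L⁻¹ = [[2/3, 1/3, 1/3], [1/3, -1/3, 2/3], [2/3, -2/3, 1/3]].
det N = 2; the adjugate gives N⁻¹ = [[3/2, -2], [-1/2, 1]].
L⁻¹T = [[-3, -1], [-11, -27], [-6, -10]].
P = (L⁻¹T)N⁻¹ = [[-4, 5], [-3, -5], [-4, 2]].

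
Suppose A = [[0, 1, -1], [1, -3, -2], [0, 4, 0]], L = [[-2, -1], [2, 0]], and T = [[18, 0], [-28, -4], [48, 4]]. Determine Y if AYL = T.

Y = [[-1, -3], [-1, 5], [-1, -4]]

Isolating Y: multiply by A⁻¹ from the left and L⁻¹ from the right, so Y = A⁻¹TL⁻¹.
det A = -4, so A⁻¹ = [[-2, 1, 5/4], [0, 0, 1/4], [-1, 0, 1/4]].
det L = 2; the adjugate gives L⁻¹ = [[0, 1/2], [-1, -1]].
A⁻¹T = [[-4, 1], [12, 1], [-6, 1]].
Y = (A⁻¹T)L⁻¹ = [[-1, -3], [-1, 5], [-1, -4]].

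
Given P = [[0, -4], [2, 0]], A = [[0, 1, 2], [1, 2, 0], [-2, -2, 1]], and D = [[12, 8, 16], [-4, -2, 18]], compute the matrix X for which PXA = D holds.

X = [[5, -4, -1], [-4, 5, 4]]

Isolating X: multiply by P⁻¹ from the left and A⁻¹ from the right, so X = P⁻¹DA⁻¹.
det P = 8, so P⁻¹ = [[0, 1/2], [-1/4, 0]].
det A = 3, so A⁻¹ = [[2/3, -5/3, -4/3], [-1/3, 4/3, 2/3], [2/3, -2/3, -1/3]].
P⁻¹D = [[-2, -1, 9], [-3, -2, -4]].
X = (P⁻¹D)A⁻¹ = [[5, -4, -1], [-4, 5, 4]].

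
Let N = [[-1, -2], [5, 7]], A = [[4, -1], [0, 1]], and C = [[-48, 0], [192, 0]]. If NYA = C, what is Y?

Y = [[4, 4], [4, 4]]

Isolating Y: multiply by N⁻¹ from the left and A⁻¹ from the right, so Y = N⁻¹CA⁻¹.
N has determinant 3; N⁻¹ = [[7/3, 2/3], [-5/3, -1/3]].
det A = 4; the adjugate gives A⁻¹ = [[1/4, 1/4], [0, 1]].
N⁻¹C = [[16, 0], [16, 0]].
Y = (N⁻¹C)A⁻¹ = [[4, 4], [4, 4]].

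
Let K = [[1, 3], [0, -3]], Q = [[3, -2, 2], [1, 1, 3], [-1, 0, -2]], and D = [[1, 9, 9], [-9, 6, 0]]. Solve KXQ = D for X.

X = [[-5, 5, -2], [2, 2, 5]]

Left-multiply by K⁻¹ and right-multiply by Q⁻¹: X = K⁻¹DQ⁻¹.
det K = -3, so K⁻¹ = [[1, 1], [0, -1/3]].
Q has determinant -2; Q⁻¹ = [[1, 2, 4], [1/2, 2, 7/2], [-1/2, -1, -5/2]].
K⁻¹D = [[-8, 15, 9], [3, -2, 0]].
X = (K⁻¹D)Q⁻¹ = [[-5, 5, -2], [2, 2, 5]].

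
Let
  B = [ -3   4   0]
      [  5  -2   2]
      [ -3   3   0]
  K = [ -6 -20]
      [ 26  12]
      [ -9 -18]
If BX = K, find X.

Since B multiplies X on the left, X = B⁻¹K.
det B = -6, so B⁻¹ = [[1, 0, -4/3], [1, 0, -1], [-3/2, 1/2, 7/3]].
X = B⁻¹K = [[1, 0, -4/3], [1, 0, -1], [-3/2, 1/2, 7/3]] · [[-6, -20], [26, 12], [-9, -18]] = [[6, 4], [3, -2], [1, -6]].

X = [[6, 4], [3, -2], [1, -6]]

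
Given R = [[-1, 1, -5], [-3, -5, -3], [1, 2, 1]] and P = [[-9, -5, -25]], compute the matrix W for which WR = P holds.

R is on the right of W, so right-multiply by R⁻¹: W = PR⁻¹.
R has determinant 4; R⁻¹ = [[1/4, -11/4, -7], [0, 1, 3], [-1/4, 3/4, 2]].
W = PR⁻¹ = [[-9, -5, -25]] · [[1/4, -11/4, -7], [0, 1, 3], [-1/4, 3/4, 2]] = [[4, 1, -2]].

W = [[4, 1, -2]]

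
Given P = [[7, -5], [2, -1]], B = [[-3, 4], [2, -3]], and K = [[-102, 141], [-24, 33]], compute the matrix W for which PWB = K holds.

Isolating W: multiply by P⁻¹ from the left and B⁻¹ from the right, so W = P⁻¹KB⁻¹.
det P = 3; the adjugate gives P⁻¹ = [[-1/3, 5/3], [-2/3, 7/3]].
B has determinant 1; B⁻¹ = [[-3, -4], [-2, -3]].
P⁻¹K = [[-6, 8], [12, -17]].
W = (P⁻¹K)B⁻¹ = [[2, 0], [-2, 3]].

W = [[2, 0], [-2, 3]]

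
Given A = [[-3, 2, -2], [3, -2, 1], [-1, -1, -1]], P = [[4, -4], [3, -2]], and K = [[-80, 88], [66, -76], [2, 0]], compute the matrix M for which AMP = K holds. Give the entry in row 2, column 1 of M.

Left-multiply by A⁻¹ and right-multiply by P⁻¹: M = A⁻¹KP⁻¹.
det A = 5, so A⁻¹ = [[3/5, 4/5, -2/5], [2/5, 1/5, -3/5], [-1, -1, 0]].
det P = 4; the adjugate gives P⁻¹ = [[-1/2, 1], [-3/4, 1]].
A⁻¹K = [[4, -8], [-20, 20], [14, -12]].
M = (A⁻¹K)P⁻¹ = [[4, -4], [-5, 0], [2, 2]].

-5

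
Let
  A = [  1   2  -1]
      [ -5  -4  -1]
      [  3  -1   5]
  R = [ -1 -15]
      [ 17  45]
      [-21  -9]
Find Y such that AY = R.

Since A multiplies Y on the left, Y = A⁻¹R.
det A = 6, so A⁻¹ = [[-7/2, -3/2, -1], [11/3, 4/3, 1], [17/6, 7/6, 1]].
Y = A⁻¹R = [[-7/2, -3/2, -1], [11/3, 4/3, 1], [17/6, 7/6, 1]] · [[-1, -15], [17, 45], [-21, -9]] = [[-1, -6], [-2, -4], [-4, 1]].

Y = [[-1, -6], [-2, -4], [-4, 1]]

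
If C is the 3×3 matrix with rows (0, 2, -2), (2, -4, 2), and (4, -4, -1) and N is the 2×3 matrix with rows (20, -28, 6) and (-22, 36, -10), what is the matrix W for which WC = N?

W = [[2, 6, 2], [4, -3, -4]]

C is on the right of W, so right-multiply by C⁻¹: W = NC⁻¹.
C has determinant 4; C⁻¹ = [[3, 5/2, -1], [5/2, 2, -1], [2, 2, -1]].
W = NC⁻¹ = [[20, -28, 6], [-22, 36, -10]] · [[3, 5/2, -1], [5/2, 2, -1], [2, 2, -1]] = [[2, 6, 2], [4, -3, -4]].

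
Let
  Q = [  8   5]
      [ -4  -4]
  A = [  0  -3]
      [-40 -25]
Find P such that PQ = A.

Q is on the right of P, so right-multiply by Q⁻¹: P = AQ⁻¹.
det Q = -12, so Q⁻¹ = [[1/3, 5/12], [-1/3, -2/3]].
P = AQ⁻¹ = [[0, -3], [-40, -25]] · [[1/3, 5/12], [-1/3, -2/3]] = [[1, 2], [-5, 0]].

P = [[1, 2], [-5, 0]]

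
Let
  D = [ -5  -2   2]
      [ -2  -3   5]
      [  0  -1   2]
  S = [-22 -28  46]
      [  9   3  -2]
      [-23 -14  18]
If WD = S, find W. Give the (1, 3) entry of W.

D is on the right of W, so right-multiply by D⁻¹: W = SD⁻¹.
det D = 1; the adjugate gives D⁻¹ = [[-1, 2, -4], [4, -10, 21], [2, -5, 11]].
W = SD⁻¹ = [[-22, -28, 46], [9, 3, -2], [-23, -14, 18]] · [[-1, 2, -4], [4, -10, 21], [2, -5, 11]] = [[2, 6, 6], [-1, -2, 5], [3, 4, -4]].

6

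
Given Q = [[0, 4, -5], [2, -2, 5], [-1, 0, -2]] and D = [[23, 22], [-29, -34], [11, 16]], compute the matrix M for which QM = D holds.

Since Q multiplies M on the left, M = Q⁻¹D.
det Q = 6, so Q⁻¹ = [[2/3, 4/3, 5/3], [-1/6, -5/6, -5/3], [-1/3, -2/3, -4/3]].
M = Q⁻¹D = [[2/3, 4/3, 5/3], [-1/6, -5/6, -5/3], [-1/3, -2/3, -4/3]] · [[23, 22], [-29, -34], [11, 16]] = [[-5, -4], [2, -2], [-3, -6]].

M = [[-5, -4], [2, -2], [-3, -6]]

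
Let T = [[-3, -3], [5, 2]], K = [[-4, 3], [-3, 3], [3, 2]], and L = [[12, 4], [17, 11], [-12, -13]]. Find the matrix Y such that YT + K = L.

Y = [[3, 5], [0, 4], [5, 0]]

YT = L − K = [[16, 1], [20, 8], [-15, -15]].
Right-multiplying both sides by T⁻¹ gives Y = (L − K)T⁻¹.
T has determinant 9; T⁻¹ = [[2/9, 1/3], [-5/9, -1/3]].
Y = (L − K)T⁻¹ = [[3, 5], [0, 4], [5, 0]].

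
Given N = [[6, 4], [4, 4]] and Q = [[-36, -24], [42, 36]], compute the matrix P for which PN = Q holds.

P = [[-6, 0], [3, 6]]

Right-multiplying both sides by N⁻¹ gives P = QN⁻¹.
N has determinant 8; N⁻¹ = [[1/2, -1/2], [-1/2, 3/4]].
P = QN⁻¹ = [[-36, -24], [42, 36]] · [[1/2, -1/2], [-1/2, 3/4]] = [[-6, 0], [3, 6]].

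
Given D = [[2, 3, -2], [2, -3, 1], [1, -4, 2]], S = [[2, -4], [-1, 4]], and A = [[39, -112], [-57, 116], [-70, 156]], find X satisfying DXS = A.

X = D⁻¹AS⁻¹ (apply D⁻¹ on the left and S⁻¹ on the right).
det D = -3, so D⁻¹ = [[2/3, -2/3, 1], [1, -2, 2], [5/3, -11/3, 4]].
det S = 4; the adjugate gives S⁻¹ = [[1, 1], [1/4, 1/2]].
D⁻¹A = [[-6, 4], [13, -32], [-6, 12]].
X = (D⁻¹A)S⁻¹ = [[-5, -4], [5, -3], [-3, 0]].

X = [[-5, -4], [5, -3], [-3, 0]]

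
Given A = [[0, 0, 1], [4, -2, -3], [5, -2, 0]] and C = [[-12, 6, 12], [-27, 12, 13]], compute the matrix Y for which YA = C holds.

Right-multiplying both sides by A⁻¹ gives Y = CA⁻¹.
det A = 2; the adjugate gives A⁻¹ = [[-3, -1, 1], [-15/2, -5/2, 2], [1, 0, 0]].
Y = CA⁻¹ = [[-12, 6, 12], [-27, 12, 13]] · [[-3, -1, 1], [-15/2, -5/2, 2], [1, 0, 0]] = [[3, -3, 0], [4, -3, -3]].

Y = [[3, -3, 0], [4, -3, -3]]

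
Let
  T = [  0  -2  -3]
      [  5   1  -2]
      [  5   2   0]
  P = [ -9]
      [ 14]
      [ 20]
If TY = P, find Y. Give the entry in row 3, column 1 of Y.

3

Since T multiplies Y on the left, Y = T⁻¹P.
det T = 5, so T⁻¹ = [[4/5, -6/5, 7/5], [-2, 3, -3], [1, -2, 2]].
Y = T⁻¹P = [[4/5, -6/5, 7/5], [-2, 3, -3], [1, -2, 2]] · [[-9], [14], [20]] = [[4], [0], [3]].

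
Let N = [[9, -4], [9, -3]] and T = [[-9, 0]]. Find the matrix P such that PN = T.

P = [[3, -4]]

Right-multiplying both sides by N⁻¹ gives P = TN⁻¹.
det N = 9, so N⁻¹ = [[-1/3, 4/9], [-1, 1]].
P = TN⁻¹ = [[-9, 0]] · [[-1/3, 4/9], [-1, 1]] = [[3, -4]].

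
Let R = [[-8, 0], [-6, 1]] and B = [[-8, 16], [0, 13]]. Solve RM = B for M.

M = [[1, -2], [6, 1]]

Since R multiplies M on the left, M = R⁻¹B.
det R = -8; the adjugate gives R⁻¹ = [[-1/8, 0], [-3/4, 1]].
M = R⁻¹B = [[-1/8, 0], [-3/4, 1]] · [[-8, 16], [0, 13]] = [[1, -2], [6, 1]].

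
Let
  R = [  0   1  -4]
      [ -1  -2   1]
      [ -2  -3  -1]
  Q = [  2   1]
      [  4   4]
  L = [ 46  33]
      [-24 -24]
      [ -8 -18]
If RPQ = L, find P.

Isolating P: multiply by R⁻¹ from the left and Q⁻¹ from the right, so P = R⁻¹LQ⁻¹.
det R = 1, so R⁻¹ = [[5, 13, -7], [-3, -8, 4], [-1, -2, 1]].
det Q = 4; the adjugate gives Q⁻¹ = [[1, -1/4], [-1, 1/2]].
R⁻¹L = [[-26, -21], [22, 21], [-6, -3]].
P = (R⁻¹L)Q⁻¹ = [[-5, -4], [1, 5], [-3, 0]].

P = [[-5, -4], [1, 5], [-3, 0]]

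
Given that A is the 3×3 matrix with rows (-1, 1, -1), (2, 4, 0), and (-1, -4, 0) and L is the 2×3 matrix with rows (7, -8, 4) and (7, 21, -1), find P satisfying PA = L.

A is on the right of P, so right-multiply by A⁻¹: P = LA⁻¹.
det A = 4; the adjugate gives A⁻¹ = [[0, 1, 1], [0, -1/4, -1/2], [-1, -5/4, -3/2]].
P = LA⁻¹ = [[7, -8, 4], [7, 21, -1]] · [[0, 1, 1], [0, -1/4, -1/2], [-1, -5/4, -3/2]] = [[-4, 4, 5], [1, 3, -2]].

P = [[-4, 4, 5], [1, 3, -2]]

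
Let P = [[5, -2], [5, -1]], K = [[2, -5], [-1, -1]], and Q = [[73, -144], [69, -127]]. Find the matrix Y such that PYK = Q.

Y = [[5, -3], [-3, -2]]

Isolating Y: multiply by P⁻¹ from the left and K⁻¹ from the right, so Y = P⁻¹QK⁻¹.
det P = 5; the adjugate gives P⁻¹ = [[-1/5, 2/5], [-1, 1]].
K has determinant -7; K⁻¹ = [[1/7, -5/7], [-1/7, -2/7]].
P⁻¹Q = [[13, -22], [-4, 17]].
Y = (P⁻¹Q)K⁻¹ = [[5, -3], [-3, -2]].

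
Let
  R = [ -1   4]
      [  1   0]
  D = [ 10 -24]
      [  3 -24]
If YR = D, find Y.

Y = [[-6, 4], [-6, -3]]

Since R sits to the right of Y, Y = DR⁻¹.
det R = -4, so R⁻¹ = [[0, 1], [1/4, 1/4]].
Y = DR⁻¹ = [[10, -24], [3, -24]] · [[0, 1], [1/4, 1/4]] = [[-6, 4], [-6, -3]].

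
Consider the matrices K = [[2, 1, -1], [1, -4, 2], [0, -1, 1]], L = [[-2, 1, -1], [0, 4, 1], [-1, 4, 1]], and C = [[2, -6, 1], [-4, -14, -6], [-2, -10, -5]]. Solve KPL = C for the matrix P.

Isolating P: multiply by K⁻¹ from the left and L⁻¹ from the right, so P = K⁻¹CL⁻¹.
det K = -4; the adjugate gives K⁻¹ = [[1/2, 0, 1/2], [1/4, -1/2, 5/4], [1/4, -1/2, 9/4]].
det L = -5, so L⁻¹ = [[0, 1, -1], [1/5, 3/5, -2/5], [-4/5, -7/5, 8/5]].
K⁻¹C = [[0, -8, -2], [0, -7, -3], [-2, -17, -8]].
P = (K⁻¹C)L⁻¹ = [[0, -2, 0], [1, 0, -2], [3, -1, -4]].

P = [[0, -2, 0], [1, 0, -2], [3, -1, -4]]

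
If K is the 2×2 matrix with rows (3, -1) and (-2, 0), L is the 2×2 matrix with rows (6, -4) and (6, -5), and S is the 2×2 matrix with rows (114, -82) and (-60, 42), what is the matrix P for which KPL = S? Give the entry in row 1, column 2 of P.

P = K⁻¹SL⁻¹ (apply K⁻¹ on the left and L⁻¹ on the right).
K has determinant -2; K⁻¹ = [[0, -1/2], [-1, -3/2]].
det L = -6; the adjugate gives L⁻¹ = [[5/6, -2/3], [1, -1]].
K⁻¹S = [[30, -21], [-24, 19]].
P = (K⁻¹S)L⁻¹ = [[4, 1], [-1, -3]].

1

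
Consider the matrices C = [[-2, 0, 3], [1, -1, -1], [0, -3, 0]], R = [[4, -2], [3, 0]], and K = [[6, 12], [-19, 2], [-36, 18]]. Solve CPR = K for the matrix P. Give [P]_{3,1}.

Left-multiply by C⁻¹ and right-multiply by R⁻¹: P = C⁻¹KR⁻¹.
det C = -3; the adjugate gives C⁻¹ = [[1, 3, -1], [0, 0, -1/3], [1, 2, -2/3]].
det R = 6, so R⁻¹ = [[0, 1/3], [-1/2, 2/3]].
C⁻¹K = [[-15, 0], [12, -6], [-8, 4]].
P = (C⁻¹K)R⁻¹ = [[0, -5], [3, 0], [-2, 0]].

-2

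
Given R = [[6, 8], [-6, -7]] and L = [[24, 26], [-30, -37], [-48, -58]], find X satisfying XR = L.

X = [[-2, -6], [-2, 3], [-2, 6]]

Since R sits to the right of X, X = LR⁻¹.
det R = 6, so R⁻¹ = [[-7/6, -4/3], [1, 1]].
X = LR⁻¹ = [[24, 26], [-30, -37], [-48, -58]] · [[-7/6, -4/3], [1, 1]] = [[-2, -6], [-2, 3], [-2, 6]].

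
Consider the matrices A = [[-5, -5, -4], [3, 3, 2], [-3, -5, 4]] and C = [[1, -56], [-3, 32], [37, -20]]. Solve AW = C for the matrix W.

Left-multiplying both sides by A⁻¹ gives W = A⁻¹C.
det A = 4, so A⁻¹ = [[11/2, 10, 1/2], [-9/2, -8, -1/2], [-3/2, -5/2, 0]].
W = A⁻¹C = [[11/2, 10, 1/2], [-9/2, -8, -1/2], [-3/2, -5/2, 0]] · [[1, -56], [-3, 32], [37, -20]] = [[-6, 2], [1, 6], [6, 4]].

W = [[-6, 2], [1, 6], [6, 4]]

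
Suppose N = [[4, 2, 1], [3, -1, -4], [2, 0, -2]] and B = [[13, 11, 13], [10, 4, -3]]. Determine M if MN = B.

M = [[5, -1, -2], [1, -2, 6]]

N is on the right of M, so right-multiply by N⁻¹: M = BN⁻¹.
det N = 6, so N⁻¹ = [[1/3, 2/3, -7/6], [-1/3, -5/3, 19/6], [1/3, 2/3, -5/3]].
M = BN⁻¹ = [[13, 11, 13], [10, 4, -3]] · [[1/3, 2/3, -7/6], [-1/3, -5/3, 19/6], [1/3, 2/3, -5/3]] = [[5, -1, -2], [1, -2, 6]].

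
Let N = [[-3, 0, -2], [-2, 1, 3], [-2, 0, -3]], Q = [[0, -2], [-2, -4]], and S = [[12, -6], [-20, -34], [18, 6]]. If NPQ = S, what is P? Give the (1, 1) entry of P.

-3

Isolating P: multiply by N⁻¹ from the left and Q⁻¹ from the right, so P = N⁻¹SQ⁻¹.
det N = 5; the adjugate gives N⁻¹ = [[-3/5, 0, 2/5], [-12/5, 1, 13/5], [2/5, 0, -3/5]].
Q has determinant -4; Q⁻¹ = [[1, -1/2], [-1/2, 0]].
N⁻¹S = [[0, 6], [-2, -4], [-6, -6]].
P = (N⁻¹S)Q⁻¹ = [[-3, 0], [0, 1], [-3, 3]].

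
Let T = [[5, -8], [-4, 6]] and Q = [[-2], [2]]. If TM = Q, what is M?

M = [[-2], [-1]]

Left-multiplying both sides by T⁻¹ gives M = T⁻¹Q.
det T = -2; the adjugate gives T⁻¹ = [[-3, -4], [-2, -5/2]].
M = T⁻¹Q = [[-3, -4], [-2, -5/2]] · [[-2], [2]] = [[-2], [-1]].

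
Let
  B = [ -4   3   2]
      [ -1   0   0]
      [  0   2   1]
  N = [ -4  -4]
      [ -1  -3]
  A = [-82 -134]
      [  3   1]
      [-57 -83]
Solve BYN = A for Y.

Y = [[1, -1], [4, 4], [3, 5]]

Left-multiply by B⁻¹ and right-multiply by N⁻¹: Y = B⁻¹AN⁻¹.
det B = -1, so B⁻¹ = [[0, -1, 0], [-1, 4, 2], [2, -8, -3]].
det N = 8, so N⁻¹ = [[-3/8, 1/2], [1/8, -1/2]].
B⁻¹A = [[-3, -1], [-20, -28], [-17, -27]].
Y = (B⁻¹A)N⁻¹ = [[1, -1], [4, 4], [3, 5]].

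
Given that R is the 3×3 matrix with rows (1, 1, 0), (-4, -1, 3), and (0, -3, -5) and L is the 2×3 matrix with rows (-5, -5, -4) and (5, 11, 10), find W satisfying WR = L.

W = [[3, 2, 2], [5, 0, -2]]

Right-multiplying both sides by R⁻¹ gives W = LR⁻¹.
R has determinant -6; R⁻¹ = [[-7/3, -5/6, -1/2], [10/3, 5/6, 1/2], [-2, -1/2, -1/2]].
W = LR⁻¹ = [[-5, -5, -4], [5, 11, 10]] · [[-7/3, -5/6, -1/2], [10/3, 5/6, 1/2], [-2, -1/2, -1/2]] = [[3, 2, 2], [5, 0, -2]].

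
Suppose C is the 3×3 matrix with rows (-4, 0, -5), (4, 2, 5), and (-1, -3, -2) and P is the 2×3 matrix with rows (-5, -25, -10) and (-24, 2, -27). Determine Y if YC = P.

Y = [[-5, -5, 5], [2, -5, -4]]

Right-multiplying both sides by C⁻¹ gives Y = PC⁻¹.
det C = 6; the adjugate gives C⁻¹ = [[11/6, 5/2, 5/3], [1/2, 1/2, 0], [-5/3, -2, -4/3]].
Y = PC⁻¹ = [[-5, -25, -10], [-24, 2, -27]] · [[11/6, 5/2, 5/3], [1/2, 1/2, 0], [-5/3, -2, -4/3]] = [[-5, -5, 5], [2, -5, -4]].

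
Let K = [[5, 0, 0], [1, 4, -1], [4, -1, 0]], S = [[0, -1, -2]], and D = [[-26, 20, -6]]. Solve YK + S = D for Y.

Y = [[-2, 4, -5]]

YK = D − S = [[-26, 21, -4]].
Right-multiplying both sides by K⁻¹ gives Y = (D − S)K⁻¹.
K has determinant -5; K⁻¹ = [[1/5, 0, 0], [4/5, 0, -1], [17/5, -1, -4]].
Y = (D − S)K⁻¹ = [[-2, 4, -5]].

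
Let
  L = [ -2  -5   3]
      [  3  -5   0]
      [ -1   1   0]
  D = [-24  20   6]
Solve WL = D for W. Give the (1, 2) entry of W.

L is on the right of W, so right-multiply by L⁻¹: W = DL⁻¹.
L has determinant -6; L⁻¹ = [[0, -1/2, -5/2], [0, -1/2, -3/2], [1/3, -7/6, -25/6]].
W = DL⁻¹ = [[-24, 20, 6]] · [[0, -1/2, -5/2], [0, -1/2, -3/2], [1/3, -7/6, -25/6]] = [[2, -5, 5]].

-5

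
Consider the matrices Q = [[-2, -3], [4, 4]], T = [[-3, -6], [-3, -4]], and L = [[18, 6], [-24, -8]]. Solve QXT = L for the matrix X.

X = [[0, 0], [-3, 5]]

X = Q⁻¹LT⁻¹ (apply Q⁻¹ on the left and T⁻¹ on the right).
det Q = 4, so Q⁻¹ = [[1, 3/4], [-1, -1/2]].
det T = -6; the adjugate gives T⁻¹ = [[2/3, -1], [-1/2, 1/2]].
Q⁻¹L = [[0, 0], [-6, -2]].
X = (Q⁻¹L)T⁻¹ = [[0, 0], [-3, 5]].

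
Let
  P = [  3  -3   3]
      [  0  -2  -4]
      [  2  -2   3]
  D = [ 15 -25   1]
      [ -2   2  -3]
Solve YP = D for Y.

Y = [[1, 5, 6], [0, 0, -1]]

Since P sits to the right of Y, Y = DP⁻¹.
P has determinant -6; P⁻¹ = [[7/3, -1/2, -3], [4/3, -1/2, -2], [-2/3, 0, 1]].
Y = DP⁻¹ = [[15, -25, 1], [-2, 2, -3]] · [[7/3, -1/2, -3], [4/3, -1/2, -2], [-2/3, 0, 1]] = [[1, 5, 6], [0, 0, -1]].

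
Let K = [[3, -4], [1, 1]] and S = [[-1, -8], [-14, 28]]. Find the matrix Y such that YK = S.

Y = [[1, -4], [-6, 4]]

K is on the right of Y, so right-multiply by K⁻¹: Y = SK⁻¹.
det K = 7; the adjugate gives K⁻¹ = [[1/7, 4/7], [-1/7, 3/7]].
Y = SK⁻¹ = [[-1, -8], [-14, 28]] · [[1/7, 4/7], [-1/7, 3/7]] = [[1, -4], [-6, 4]].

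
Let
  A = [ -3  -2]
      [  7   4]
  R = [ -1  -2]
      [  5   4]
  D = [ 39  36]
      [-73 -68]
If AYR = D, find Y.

Y = [[0, 1], [2, -5]]

Isolating Y: multiply by A⁻¹ from the left and R⁻¹ from the right, so Y = A⁻¹DR⁻¹.
det A = 2; the adjugate gives A⁻¹ = [[2, 1], [-7/2, -3/2]].
R has determinant 6; R⁻¹ = [[2/3, 1/3], [-5/6, -1/6]].
A⁻¹D = [[5, 4], [-27, -24]].
Y = (A⁻¹D)R⁻¹ = [[0, 1], [2, -5]].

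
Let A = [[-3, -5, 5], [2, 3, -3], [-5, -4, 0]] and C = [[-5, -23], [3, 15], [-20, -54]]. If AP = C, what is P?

P = [[0, 6], [5, 6], [4, 5]]

A is on the left of P, so left-multiply by A⁻¹: P = A⁻¹C.
A has determinant -4; A⁻¹ = [[3, 5, 0], [-15/4, -25/4, -1/4], [-7/4, -13/4, -1/4]].
P = A⁻¹C = [[3, 5, 0], [-15/4, -25/4, -1/4], [-7/4, -13/4, -1/4]] · [[-5, -23], [3, 15], [-20, -54]] = [[0, 6], [5, 6], [4, 5]].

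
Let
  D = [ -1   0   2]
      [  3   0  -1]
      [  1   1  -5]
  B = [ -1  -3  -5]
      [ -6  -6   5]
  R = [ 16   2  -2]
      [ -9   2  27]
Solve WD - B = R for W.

W = [[-4, 4, -1], [5, -2, -4]]

WD = R + B = [[15, -1, -7], [-15, -4, 32]].
Since D sits to the right of W, W = (R + B)D⁻¹.
det D = 5; the adjugate gives D⁻¹ = [[1/5, 2/5, 0], [14/5, 3/5, 1], [3/5, 1/5, 0]].
W = (R + B)D⁻¹ = [[-4, 4, -1], [5, -2, -4]].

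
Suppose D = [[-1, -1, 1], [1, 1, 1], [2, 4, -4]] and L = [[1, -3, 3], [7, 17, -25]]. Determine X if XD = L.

Right-multiplying both sides by D⁻¹ gives X = LD⁻¹.
det D = 4, so D⁻¹ = [[-2, 0, -1/2], [3/2, 1/2, 1/2], [1/2, 1/2, 0]].
X = LD⁻¹ = [[1, -3, 3], [7, 17, -25]] · [[-2, 0, -1/2], [3/2, 1/2, 1/2], [1/2, 1/2, 0]] = [[-5, 0, -2], [-1, -4, 5]].

X = [[-5, 0, -2], [-1, -4, 5]]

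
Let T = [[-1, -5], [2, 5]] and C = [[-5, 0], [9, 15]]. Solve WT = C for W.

T is on the right of W, so right-multiply by T⁻¹: W = CT⁻¹.
det T = 5; the adjugate gives T⁻¹ = [[1, 1], [-2/5, -1/5]].
W = CT⁻¹ = [[-5, 0], [9, 15]] · [[1, 1], [-2/5, -1/5]] = [[-5, -5], [3, 6]].

W = [[-5, -5], [3, 6]]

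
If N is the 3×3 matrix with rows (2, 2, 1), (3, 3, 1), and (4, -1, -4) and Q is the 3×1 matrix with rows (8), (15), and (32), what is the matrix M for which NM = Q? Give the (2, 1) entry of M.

Since N multiplies M on the left, M = N⁻¹Q.
det N = -5, so N⁻¹ = [[11/5, -7/5, 1/5], [-16/5, 12/5, -1/5], [3, -2, 0]].
M = N⁻¹Q = [[11/5, -7/5, 1/5], [-16/5, 12/5, -1/5], [3, -2, 0]] · [[8], [15], [32]] = [[3], [4], [-6]].

4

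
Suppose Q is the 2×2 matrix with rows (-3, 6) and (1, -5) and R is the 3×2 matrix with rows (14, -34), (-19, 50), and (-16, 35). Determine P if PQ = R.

P = [[-4, 2], [5, -4], [5, -1]]

Q is on the right of P, so right-multiply by Q⁻¹: P = RQ⁻¹.
Q has determinant 9; Q⁻¹ = [[-5/9, -2/3], [-1/9, -1/3]].
P = RQ⁻¹ = [[14, -34], [-19, 50], [-16, 35]] · [[-5/9, -2/3], [-1/9, -1/3]] = [[-4, 2], [5, -4], [5, -1]].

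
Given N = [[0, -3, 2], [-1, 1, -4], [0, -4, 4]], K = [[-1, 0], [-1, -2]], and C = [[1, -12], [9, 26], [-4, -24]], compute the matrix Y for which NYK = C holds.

Y = N⁻¹CK⁻¹ (apply N⁻¹ on the left and K⁻¹ on the right).
det N = -4, so N⁻¹ = [[3, -1, -5/2], [-1, 0, 1/2], [-1, 0, 3/4]].
det K = 2; the adjugate gives K⁻¹ = [[-1, 0], [1/2, -1/2]].
N⁻¹C = [[4, -2], [-3, 0], [-4, -6]].
Y = (N⁻¹C)K⁻¹ = [[-5, 1], [3, 0], [1, 3]].

Y = [[-5, 1], [3, 0], [1, 3]]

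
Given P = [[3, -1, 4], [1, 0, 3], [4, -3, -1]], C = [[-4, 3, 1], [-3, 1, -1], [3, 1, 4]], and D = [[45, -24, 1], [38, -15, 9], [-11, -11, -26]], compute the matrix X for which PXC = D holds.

X = [[4, -1, -5], [5, 3, -4], [-1, -5, 1]]

X = P⁻¹DC⁻¹ (apply P⁻¹ on the left and C⁻¹ on the right).
det P = 2, so P⁻¹ = [[9/2, -13/2, -3/2], [13/2, -19/2, -5/2], [-3/2, 5/2, 1/2]].
det C = 1, so C⁻¹ = [[5, -11, -4], [9, -19, -7], [-6, 13, 5]].
P⁻¹D = [[-28, 6, -15], [-41, 14, -14], [22, -7, 8]].
X = (P⁻¹D)C⁻¹ = [[4, -1, -5], [5, 3, -4], [-1, -5, 1]].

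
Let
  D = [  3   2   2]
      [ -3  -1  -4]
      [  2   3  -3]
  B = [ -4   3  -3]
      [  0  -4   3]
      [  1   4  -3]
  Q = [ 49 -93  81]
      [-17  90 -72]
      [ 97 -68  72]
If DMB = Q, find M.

Isolating M: multiply by D⁻¹ from the left and B⁻¹ from the right, so M = D⁻¹QB⁻¹.
D has determinant -3; D⁻¹ = [[-5, -4, 2], [17/3, 13/3, -2], [7/3, 5/3, -1]].
det B = -3; the adjugate gives B⁻¹ = [[0, 1, 1], [-1, -5, -4], [-4/3, -19/3, -16/3]].
D⁻¹Q = [[17, -31, 27], [10, -1, 3], [-11, 1, -3]].
M = (D⁻¹Q)B⁻¹ = [[-5, 1, -3], [-3, -4, -2], [3, 3, 1]].

M = [[-5, 1, -3], [-3, -4, -2], [3, 3, 1]]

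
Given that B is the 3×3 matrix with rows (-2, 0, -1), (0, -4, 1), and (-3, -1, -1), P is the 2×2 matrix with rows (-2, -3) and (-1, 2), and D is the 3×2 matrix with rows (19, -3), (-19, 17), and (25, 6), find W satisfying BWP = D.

W = [[5, 2], [-2, -2], [-5, 5]]

Left-multiply by B⁻¹ and right-multiply by P⁻¹: W = B⁻¹DP⁻¹.
B has determinant 2; B⁻¹ = [[5/2, 1/2, -2], [-3/2, -1/2, 1], [-6, -1, 4]].
P has determinant -7; P⁻¹ = [[-2/7, -3/7], [-1/7, 2/7]].
B⁻¹D = [[-12, -11], [6, 2], [5, 25]].
W = (B⁻¹D)P⁻¹ = [[5, 2], [-2, -2], [-5, 5]].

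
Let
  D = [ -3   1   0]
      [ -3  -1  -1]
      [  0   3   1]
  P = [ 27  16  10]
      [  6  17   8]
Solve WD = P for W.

W = [[-4, -5, 5], [3, -5, 3]]

Right-multiplying both sides by D⁻¹ gives W = PD⁻¹.
det D = -3; the adjugate gives D⁻¹ = [[-2/3, 1/3, 1/3], [-1, 1, 1], [3, -3, -2]].
W = PD⁻¹ = [[27, 16, 10], [6, 17, 8]] · [[-2/3, 1/3, 1/3], [-1, 1, 1], [3, -3, -2]] = [[-4, -5, 5], [3, -5, 3]].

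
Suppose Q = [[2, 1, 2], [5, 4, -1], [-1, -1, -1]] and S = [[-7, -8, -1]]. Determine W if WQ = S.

Since Q sits to the right of W, W = SQ⁻¹.
det Q = -6; the adjugate gives Q⁻¹ = [[5/6, 1/6, 3/2], [-1, 0, -2], [1/6, -1/6, -1/2]].
W = SQ⁻¹ = [[-7, -8, -1]] · [[5/6, 1/6, 3/2], [-1, 0, -2], [1/6, -1/6, -1/2]] = [[2, -1, 6]].

W = [[2, -1, 6]]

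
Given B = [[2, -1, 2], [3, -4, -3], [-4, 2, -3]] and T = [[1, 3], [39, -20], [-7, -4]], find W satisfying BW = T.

Since B multiplies W on the left, W = B⁻¹T.
det B = -5, so B⁻¹ = [[-18/5, -1/5, -11/5], [-21/5, -2/5, -12/5], [2, 0, 1]].
W = B⁻¹T = [[-18/5, -1/5, -11/5], [-21/5, -2/5, -12/5], [2, 0, 1]] · [[1, 3], [39, -20], [-7, -4]] = [[4, 2], [-3, 5], [-5, 2]].

W = [[4, 2], [-3, 5], [-5, 2]]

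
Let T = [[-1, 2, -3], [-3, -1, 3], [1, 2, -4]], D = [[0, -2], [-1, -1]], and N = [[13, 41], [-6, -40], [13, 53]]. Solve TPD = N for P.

P = [[-2, 1], [-5, -3], [2, 2]]

Left-multiply by T⁻¹ and right-multiply by D⁻¹: P = T⁻¹ND⁻¹.
T has determinant -1; T⁻¹ = [[2, -2, -3], [9, -7, -12], [5, -4, -7]].
D has determinant -2; D⁻¹ = [[1/2, -1], [-1/2, 0]].
T⁻¹N = [[-1, 3], [3, 13], [-2, -6]].
P = (T⁻¹N)D⁻¹ = [[-2, 1], [-5, -3], [2, 2]].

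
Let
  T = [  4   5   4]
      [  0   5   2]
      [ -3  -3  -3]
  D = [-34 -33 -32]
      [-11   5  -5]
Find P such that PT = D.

P = [[-4, 1, 6], [1, 3, 5]]

T is on the right of P, so right-multiply by T⁻¹: P = DT⁻¹.
det T = -6; the adjugate gives T⁻¹ = [[3/2, -1/2, 5/3], [1, 0, 4/3], [-5/2, 1/2, -10/3]].
P = DT⁻¹ = [[-34, -33, -32], [-11, 5, -5]] · [[3/2, -1/2, 5/3], [1, 0, 4/3], [-5/2, 1/2, -10/3]] = [[-4, 1, 6], [1, 3, 5]].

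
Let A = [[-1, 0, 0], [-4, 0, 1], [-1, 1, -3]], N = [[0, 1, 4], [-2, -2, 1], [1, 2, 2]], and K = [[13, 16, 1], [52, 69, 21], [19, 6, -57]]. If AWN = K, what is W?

Isolating W: multiply by A⁻¹ from the left and N⁻¹ from the right, so W = A⁻¹KN⁻¹.
det A = 1, so A⁻¹ = [[-1, 0, 0], [-13, 3, 1], [-4, 1, 0]].
N has determinant -3; N⁻¹ = [[2, -2, -3], [-5/3, 4/3, 8/3], [2/3, -1/3, -2/3]].
A⁻¹K = [[-13, -16, -1], [6, 5, -7], [0, 5, 17]].
W = (A⁻¹K)N⁻¹ = [[0, 5, -3], [-1, -3, 0], [3, 1, 2]].

W = [[0, 5, -3], [-1, -3, 0], [3, 1, 2]]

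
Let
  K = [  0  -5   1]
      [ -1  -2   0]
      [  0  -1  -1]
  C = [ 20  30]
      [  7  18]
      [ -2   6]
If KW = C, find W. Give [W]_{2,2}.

-6

Left-multiplying both sides by K⁻¹ gives W = K⁻¹C.
det K = 6; the adjugate gives K⁻¹ = [[1/3, -1, 1/3], [-1/6, 0, -1/6], [1/6, 0, -5/6]].
W = K⁻¹C = [[1/3, -1, 1/3], [-1/6, 0, -1/6], [1/6, 0, -5/6]] · [[20, 30], [7, 18], [-2, 6]] = [[-1, -6], [-3, -6], [5, 0]].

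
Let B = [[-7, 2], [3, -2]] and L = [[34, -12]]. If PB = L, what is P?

B is on the right of P, so right-multiply by B⁻¹: P = LB⁻¹.
B has determinant 8; B⁻¹ = [[-1/4, -1/4], [-3/8, -7/8]].
P = LB⁻¹ = [[34, -12]] · [[-1/4, -1/4], [-3/8, -7/8]] = [[-4, 2]].

P = [[-4, 2]]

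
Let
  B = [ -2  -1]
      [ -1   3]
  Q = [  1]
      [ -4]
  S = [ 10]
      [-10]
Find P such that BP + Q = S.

BP = S − Q = [[9], [-6]].
B is on the left of P, so left-multiply by B⁻¹: P = B⁻¹(S − Q).
det B = -7, so B⁻¹ = [[-3/7, -1/7], [-1/7, 2/7]].
P = B⁻¹(S − Q) = [[-3], [-3]].

P = [[-3], [-3]]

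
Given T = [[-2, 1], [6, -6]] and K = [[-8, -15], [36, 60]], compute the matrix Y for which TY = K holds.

Left-multiplying both sides by T⁻¹ gives Y = T⁻¹K.
det T = 6; the adjugate gives T⁻¹ = [[-1, -1/6], [-1, -1/3]].
Y = T⁻¹K = [[-1, -1/6], [-1, -1/3]] · [[-8, -15], [36, 60]] = [[2, 5], [-4, -5]].

Y = [[2, 5], [-4, -5]]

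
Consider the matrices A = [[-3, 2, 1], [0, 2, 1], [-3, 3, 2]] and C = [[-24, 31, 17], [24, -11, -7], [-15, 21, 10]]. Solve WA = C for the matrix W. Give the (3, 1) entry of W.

Since A sits to the right of W, W = CA⁻¹.
A has determinant -3; A⁻¹ = [[-1/3, 1/3, 0], [1, 1, -1], [-2, -1, 2]].
W = CA⁻¹ = [[-24, 31, 17], [24, -11, -7], [-15, 21, 10]] · [[-1/3, 1/3, 0], [1, 1, -1], [-2, -1, 2]] = [[5, 6, 3], [-5, 4, -3], [6, 6, -1]].

6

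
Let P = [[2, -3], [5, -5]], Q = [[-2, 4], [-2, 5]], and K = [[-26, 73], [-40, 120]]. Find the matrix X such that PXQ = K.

X = P⁻¹KQ⁻¹ (apply P⁻¹ on the left and Q⁻¹ on the right).
det P = 5, so P⁻¹ = [[-1, 3/5], [-1, 2/5]].
det Q = -2; the adjugate gives Q⁻¹ = [[-5/2, 2], [-1, 1]].
P⁻¹K = [[2, -1], [10, -25]].
X = (P⁻¹K)Q⁻¹ = [[-4, 3], [0, -5]].

X = [[-4, 3], [0, -5]]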